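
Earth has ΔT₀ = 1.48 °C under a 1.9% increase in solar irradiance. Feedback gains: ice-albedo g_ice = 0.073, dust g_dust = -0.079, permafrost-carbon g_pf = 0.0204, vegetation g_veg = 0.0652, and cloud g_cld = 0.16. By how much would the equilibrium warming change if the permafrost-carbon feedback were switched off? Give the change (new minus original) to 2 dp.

-0.05 °C

Original: g = 0.2396, ΔT = 1.48/(1−0.2396) = 1.9463 °C.
Without permafrost-carbon: g' = 0.2192, ΔT' = 1.48/(1−0.2192) = 1.8955 °C.
Change = 1.8955 − 1.9463 = -0.05 °C.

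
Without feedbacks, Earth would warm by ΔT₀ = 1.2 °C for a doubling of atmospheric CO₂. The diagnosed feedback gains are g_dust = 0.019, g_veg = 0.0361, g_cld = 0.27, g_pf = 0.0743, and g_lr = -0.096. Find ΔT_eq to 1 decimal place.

1.7 °C

Total gain g = 0.019 + 0.0361 + 0.27 + 0.0743 − 0.096 = 0.3034.
Amplification A = 1/(1 − 0.3034) = 1.436.
ΔT = 1.2 × 1.436 = 1.7 °C.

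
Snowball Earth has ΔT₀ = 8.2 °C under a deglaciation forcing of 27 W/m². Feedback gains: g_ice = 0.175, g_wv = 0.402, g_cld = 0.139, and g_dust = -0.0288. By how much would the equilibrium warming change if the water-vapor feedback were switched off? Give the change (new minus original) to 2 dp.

-14.74 °C

Original: g = 0.6872, ΔT = 8.2/(1−0.6872) = 26.2148 °C.
Without water-vapor: g' = 0.2852, ΔT' = 8.2/(1−0.2852) = 11.4717 °C.
Change = 11.4717 − 26.2148 = -14.74 °C.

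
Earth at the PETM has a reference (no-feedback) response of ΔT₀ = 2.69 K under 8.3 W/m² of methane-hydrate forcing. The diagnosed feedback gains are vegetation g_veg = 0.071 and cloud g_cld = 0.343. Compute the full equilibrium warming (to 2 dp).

Total gain g = 0.071 + 0.343 = 0.414.
Amplification A = 1/(1 − 0.414) = 1.706.
ΔT = 2.69 × 1.706 = 4.59 K.

4.59 K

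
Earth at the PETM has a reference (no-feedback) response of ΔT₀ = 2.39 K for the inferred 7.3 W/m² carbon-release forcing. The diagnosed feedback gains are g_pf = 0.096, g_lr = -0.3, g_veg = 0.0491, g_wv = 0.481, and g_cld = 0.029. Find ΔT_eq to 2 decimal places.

Total gain g = 0.096 − 0.3 + 0.0491 + 0.481 + 0.029 = 0.3551.
Amplification A = 1/(1 − 0.3551) = 1.551.
ΔT = 2.39 × 1.551 = 3.71 K.

3.71 K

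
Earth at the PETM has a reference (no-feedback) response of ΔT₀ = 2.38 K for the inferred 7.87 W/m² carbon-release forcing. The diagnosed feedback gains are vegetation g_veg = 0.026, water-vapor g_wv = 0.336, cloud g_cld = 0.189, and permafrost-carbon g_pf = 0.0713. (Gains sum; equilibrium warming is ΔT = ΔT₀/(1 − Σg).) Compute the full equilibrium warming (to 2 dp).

Total gain g = 0.026 + 0.336 + 0.189 + 0.0713 = 0.6223.
Amplification A = 1/(1 − 0.6223) = 2.648.
ΔT = 2.38 × 2.648 = 6.30 K.

6.30 K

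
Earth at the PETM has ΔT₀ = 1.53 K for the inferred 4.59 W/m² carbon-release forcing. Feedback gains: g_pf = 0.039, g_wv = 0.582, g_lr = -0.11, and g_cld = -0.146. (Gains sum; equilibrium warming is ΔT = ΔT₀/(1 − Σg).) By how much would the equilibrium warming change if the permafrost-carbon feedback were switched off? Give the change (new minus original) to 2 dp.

-0.14 K

Original: g = 0.365, ΔT = 1.53/(1−0.365) = 2.4094 K.
Without permafrost-carbon: g' = 0.326, ΔT' = 1.53/(1−0.326) = 2.2700 K.
Change = 2.2700 − 2.4094 = -0.14 K.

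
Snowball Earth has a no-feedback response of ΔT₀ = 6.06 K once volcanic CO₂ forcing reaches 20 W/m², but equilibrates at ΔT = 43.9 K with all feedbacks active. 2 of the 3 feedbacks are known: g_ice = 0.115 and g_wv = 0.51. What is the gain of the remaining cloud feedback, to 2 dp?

Amplification A = ΔT/ΔT₀ = 43.9/6.06 = 7.244.
Total gain g = 1 − 1/A = 1 − 1/7.244 = 0.862.
Known gains sum to 0.115 + 0.51 = 0.625.
g_cld = 0.862 − 0.625 = 0.24.

0.24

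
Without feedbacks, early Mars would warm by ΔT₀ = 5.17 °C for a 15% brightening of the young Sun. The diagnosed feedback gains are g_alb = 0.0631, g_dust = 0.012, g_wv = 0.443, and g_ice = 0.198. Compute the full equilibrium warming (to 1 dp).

18.2 °C

Total gain g = 0.0631 + 0.012 + 0.443 + 0.198 = 0.7161.
Amplification A = 1/(1 − 0.7161) = 3.522.
ΔT = 5.17 × 3.522 = 18.2 °C.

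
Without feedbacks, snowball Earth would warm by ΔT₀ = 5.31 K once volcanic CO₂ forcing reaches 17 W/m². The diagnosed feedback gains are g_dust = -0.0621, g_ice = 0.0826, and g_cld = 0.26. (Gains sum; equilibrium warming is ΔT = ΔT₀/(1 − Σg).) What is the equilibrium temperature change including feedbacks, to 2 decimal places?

7.38 K

Total gain g = -0.0621 + 0.0826 + 0.26 = 0.2805.
Amplification A = 1/(1 − 0.2805) = 1.39.
ΔT = 5.31 × 1.39 = 7.38 K.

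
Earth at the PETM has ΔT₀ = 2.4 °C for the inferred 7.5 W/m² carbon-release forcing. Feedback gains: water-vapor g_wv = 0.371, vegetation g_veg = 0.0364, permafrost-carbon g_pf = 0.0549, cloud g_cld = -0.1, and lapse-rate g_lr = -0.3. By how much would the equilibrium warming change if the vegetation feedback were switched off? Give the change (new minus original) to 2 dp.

Original: g = 0.0623, ΔT = 2.4/(1−0.0623) = 2.5595 °C.
Without vegetation: g' = 0.0259, ΔT' = 2.4/(1−0.0259) = 2.4638 °C.
Change = 2.4638 − 2.5595 = -0.10 °C.

-0.10 °C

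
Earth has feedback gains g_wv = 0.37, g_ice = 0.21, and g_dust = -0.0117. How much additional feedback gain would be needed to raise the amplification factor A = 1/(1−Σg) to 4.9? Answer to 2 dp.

0.23

Current total gain = 0.5683.
Target gain for A = 4.9: g* = 1 − 1/4.9 = 0.7959.
Additional gain needed = 0.7959 − 0.5683 = 0.23.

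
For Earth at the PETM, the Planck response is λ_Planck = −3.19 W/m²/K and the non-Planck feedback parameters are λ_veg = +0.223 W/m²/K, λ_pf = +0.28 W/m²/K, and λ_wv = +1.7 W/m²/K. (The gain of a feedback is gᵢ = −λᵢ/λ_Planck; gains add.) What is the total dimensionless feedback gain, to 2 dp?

0.69

Convert to gains: g_veg = 0.223/3.19 = 0.06991; g_pf = 0.28/3.19 = 0.08777; g_wv = 1.7/3.19 = 0.5329.
Total gain g = 0.69058.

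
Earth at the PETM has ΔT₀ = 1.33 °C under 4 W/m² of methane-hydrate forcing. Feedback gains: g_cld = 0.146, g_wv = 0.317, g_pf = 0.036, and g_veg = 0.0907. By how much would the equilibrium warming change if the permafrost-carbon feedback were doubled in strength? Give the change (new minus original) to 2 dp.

Original: g = 0.5897, ΔT = 1.33/(1−0.5897) = 3.2415 °C.
With doubled permafrost-carbon: g' = 0.6257, ΔT' = 1.33/(1−0.6257) = 3.5533 °C.
Change = 3.5533 − 3.2415 = 0.31 °C.

0.31 °C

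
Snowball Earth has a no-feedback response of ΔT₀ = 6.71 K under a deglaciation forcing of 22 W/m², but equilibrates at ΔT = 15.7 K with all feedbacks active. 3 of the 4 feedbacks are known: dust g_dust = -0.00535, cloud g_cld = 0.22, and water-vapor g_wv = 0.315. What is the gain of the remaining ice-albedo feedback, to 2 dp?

Amplification A = ΔT/ΔT₀ = 15.7/6.71 = 2.34.
Total gain g = 1 − 1/A = 1 − 1/2.34 = 0.5726.
Known gains sum to -0.00535 + 0.22 + 0.315 = 0.52965.
g_ice = 0.5726 − 0.52965 = 0.04.

0.04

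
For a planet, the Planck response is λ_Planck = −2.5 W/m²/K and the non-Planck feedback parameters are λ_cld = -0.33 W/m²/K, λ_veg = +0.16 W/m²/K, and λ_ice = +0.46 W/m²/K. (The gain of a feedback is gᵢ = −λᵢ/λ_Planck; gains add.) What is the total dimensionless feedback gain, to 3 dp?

Convert to gains: g_cld = -0.33/2.5 = -0.132; g_veg = 0.16/2.5 = 0.064; g_ice = 0.46/2.5 = 0.184.
Total gain g = 0.116.

0.116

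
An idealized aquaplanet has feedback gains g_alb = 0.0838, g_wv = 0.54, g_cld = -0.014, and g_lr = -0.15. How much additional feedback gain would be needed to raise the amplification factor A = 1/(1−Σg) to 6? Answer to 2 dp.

Current total gain = 0.4598.
Target gain for A = 6: g* = 1 − 1/6 = 0.8333.
Additional gain needed = 0.8333 − 0.4598 = 0.37.

0.37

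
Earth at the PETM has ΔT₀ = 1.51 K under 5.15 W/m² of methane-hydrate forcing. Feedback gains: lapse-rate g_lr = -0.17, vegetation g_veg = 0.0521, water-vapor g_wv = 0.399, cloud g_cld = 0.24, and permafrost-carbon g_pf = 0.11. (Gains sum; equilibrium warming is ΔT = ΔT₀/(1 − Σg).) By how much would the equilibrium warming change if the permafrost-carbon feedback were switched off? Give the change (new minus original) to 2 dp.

-0.94 K

Original: g = 0.6311, ΔT = 1.51/(1−0.6311) = 4.0933 K.
Without permafrost-carbon: g' = 0.5211, ΔT' = 1.51/(1−0.5211) = 3.1531 K.
Change = 3.1531 − 4.0933 = -0.94 K.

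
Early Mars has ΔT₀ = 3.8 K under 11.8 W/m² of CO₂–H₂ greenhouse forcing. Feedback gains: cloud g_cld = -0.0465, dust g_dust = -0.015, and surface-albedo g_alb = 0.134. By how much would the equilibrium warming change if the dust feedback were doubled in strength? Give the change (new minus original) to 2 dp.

Original: g = 0.0725, ΔT = 3.8/(1−0.0725) = 4.0970 K.
With doubled dust: g' = 0.0575, ΔT' = 3.8/(1−0.0575) = 4.0318 K.
Change = 4.0318 − 4.0970 = -0.07 K.

-0.07 K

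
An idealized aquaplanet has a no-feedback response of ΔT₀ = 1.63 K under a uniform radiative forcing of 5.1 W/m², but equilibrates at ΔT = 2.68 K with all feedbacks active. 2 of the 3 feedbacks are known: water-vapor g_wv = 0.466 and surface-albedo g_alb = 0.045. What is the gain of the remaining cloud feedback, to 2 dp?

Amplification A = ΔT/ΔT₀ = 2.68/1.63 = 1.644.
Total gain g = 1 − 1/A = 1 − 1/1.644 = 0.3917.
Known gains sum to 0.466 + 0.045 = 0.511.
g_cld = 0.3917 − 0.511 = -0.12.

-0.12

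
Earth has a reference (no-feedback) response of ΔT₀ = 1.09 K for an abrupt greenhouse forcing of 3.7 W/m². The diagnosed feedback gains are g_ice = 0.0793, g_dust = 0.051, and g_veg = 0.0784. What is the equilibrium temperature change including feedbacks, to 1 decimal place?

1.4 K

Total gain g = 0.0793 + 0.051 + 0.0784 = 0.2087.
Amplification A = 1/(1 − 0.2087) = 1.264.
ΔT = 1.09 × 1.264 = 1.4 K.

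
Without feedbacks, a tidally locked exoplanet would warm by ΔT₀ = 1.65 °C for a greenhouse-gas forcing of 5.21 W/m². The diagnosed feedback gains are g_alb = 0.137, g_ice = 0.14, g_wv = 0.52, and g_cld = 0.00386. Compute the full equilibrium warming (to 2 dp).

Total gain g = 0.137 + 0.14 + 0.52 + 0.00386 = 0.80086.
Amplification A = 1/(1 − 0.80086) = 5.022.
ΔT = 1.65 × 5.022 = 8.29 °C.

8.29 °C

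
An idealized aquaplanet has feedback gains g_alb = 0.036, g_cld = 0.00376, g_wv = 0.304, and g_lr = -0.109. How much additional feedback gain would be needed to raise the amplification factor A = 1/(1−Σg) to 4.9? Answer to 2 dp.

0.56

Current total gain = 0.23476.
Target gain for A = 4.9: g* = 1 − 1/4.9 = 0.7959.
Additional gain needed = 0.7959 − 0.23476 = 0.56.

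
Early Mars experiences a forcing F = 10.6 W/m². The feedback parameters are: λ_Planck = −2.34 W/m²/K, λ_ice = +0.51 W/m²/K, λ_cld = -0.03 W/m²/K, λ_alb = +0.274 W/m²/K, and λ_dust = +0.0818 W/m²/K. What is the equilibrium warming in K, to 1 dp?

Net feedback parameter λ = (−2.34) + (+0.51) + (-0.03) + (+0.274) + (+0.0818) = -1.5042 W/m²/K.
ΔT = −F/λ = −10.6/(-1.5042) = 7.0 K.

7.0 K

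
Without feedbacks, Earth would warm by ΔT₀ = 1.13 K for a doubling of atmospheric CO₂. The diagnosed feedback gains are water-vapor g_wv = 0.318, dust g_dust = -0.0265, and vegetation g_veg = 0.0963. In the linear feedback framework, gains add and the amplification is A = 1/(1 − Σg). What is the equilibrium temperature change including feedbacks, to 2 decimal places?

1.85 K

Total gain g = 0.318 − 0.0265 + 0.0963 = 0.3878.
Amplification A = 1/(1 − 0.3878) = 1.633.
ΔT = 1.13 × 1.633 = 1.85 K.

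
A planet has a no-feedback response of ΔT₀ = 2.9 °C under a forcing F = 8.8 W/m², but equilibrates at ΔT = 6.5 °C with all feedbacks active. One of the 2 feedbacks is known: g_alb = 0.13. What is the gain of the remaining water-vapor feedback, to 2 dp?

0.42

Amplification A = ΔT/ΔT₀ = 6.5/2.9 = 2.241.
Total gain g = 1 − 1/A = 1 − 1/2.241 = 0.5538.
The known gain is 0.13.
g_wv = 0.5538 − 0.13 = 0.42.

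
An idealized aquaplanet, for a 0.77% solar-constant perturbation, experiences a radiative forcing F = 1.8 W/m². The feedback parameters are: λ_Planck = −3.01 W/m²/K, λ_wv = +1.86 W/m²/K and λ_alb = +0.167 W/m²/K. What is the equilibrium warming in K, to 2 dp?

Net feedback parameter λ = (−3.01) + (+1.86) + (+0.167) = -0.983 W/m²/K.
ΔT = −F/λ = −1.8/(-0.983) = 1.83 K.

1.83 K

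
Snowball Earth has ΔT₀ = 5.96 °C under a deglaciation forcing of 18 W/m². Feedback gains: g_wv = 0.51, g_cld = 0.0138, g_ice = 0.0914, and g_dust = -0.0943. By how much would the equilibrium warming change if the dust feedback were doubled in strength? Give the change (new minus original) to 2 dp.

-2.05 °C

Original: g = 0.5209, ΔT = 5.96/(1−0.5209) = 12.4400 °C.
With doubled dust: g' = 0.4266, ΔT' = 5.96/(1−0.4266) = 10.3941 °C.
Change = 10.3941 − 12.4400 = -2.05 °C.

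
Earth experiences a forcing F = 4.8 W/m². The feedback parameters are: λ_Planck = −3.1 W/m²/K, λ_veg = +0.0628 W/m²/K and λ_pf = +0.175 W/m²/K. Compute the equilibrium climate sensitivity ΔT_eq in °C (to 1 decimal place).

1.7 °C

Net feedback parameter λ = (−3.1) + (+0.0628) + (+0.175) = -2.8622 W/m²/K.
ΔT = −F/λ = −4.8/(-2.8622) = 1.7 °C.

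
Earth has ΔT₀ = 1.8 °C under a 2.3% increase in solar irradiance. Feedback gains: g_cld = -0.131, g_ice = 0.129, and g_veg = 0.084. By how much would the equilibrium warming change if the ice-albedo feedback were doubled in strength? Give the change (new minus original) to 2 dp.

0.32 °C

Original: g = 0.082, ΔT = 1.8/(1−0.082) = 1.9608 °C.
With doubled ice-albedo: g' = 0.211, ΔT' = 1.8/(1−0.211) = 2.2814 °C.
Change = 2.2814 − 1.9608 = 0.32 °C.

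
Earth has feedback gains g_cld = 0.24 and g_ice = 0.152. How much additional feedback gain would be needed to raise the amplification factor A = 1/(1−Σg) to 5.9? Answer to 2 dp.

Current total gain = 0.392.
Target gain for A = 5.9: g* = 1 − 1/5.9 = 0.8305.
Additional gain needed = 0.8305 − 0.392 = 0.44.

0.44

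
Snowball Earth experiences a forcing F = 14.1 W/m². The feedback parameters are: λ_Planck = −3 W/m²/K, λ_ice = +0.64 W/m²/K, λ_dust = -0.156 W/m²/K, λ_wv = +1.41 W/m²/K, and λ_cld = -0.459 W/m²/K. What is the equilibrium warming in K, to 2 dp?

Net feedback parameter λ = (−3) + (+0.64) + (-0.156) + (+1.41) + (-0.459) = -1.565 W/m²/K.
ΔT = −F/λ = −14.1/(-1.565) = 9.01 K.

9.01 K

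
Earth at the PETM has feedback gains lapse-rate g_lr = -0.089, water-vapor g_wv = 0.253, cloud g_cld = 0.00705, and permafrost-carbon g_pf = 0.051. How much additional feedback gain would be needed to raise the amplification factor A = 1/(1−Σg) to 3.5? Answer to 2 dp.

Current total gain = 0.22205.
Target gain for A = 3.5: g* = 1 − 1/3.5 = 0.7143.
Additional gain needed = 0.7143 − 0.22205 = 0.49.

0.49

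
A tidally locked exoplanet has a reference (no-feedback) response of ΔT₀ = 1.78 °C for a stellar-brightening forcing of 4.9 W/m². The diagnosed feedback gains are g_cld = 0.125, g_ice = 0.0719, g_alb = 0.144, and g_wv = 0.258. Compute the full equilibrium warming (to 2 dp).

4.44 °C

Total gain g = 0.125 + 0.0719 + 0.144 + 0.258 = 0.5989.
Amplification A = 1/(1 − 0.5989) = 2.493.
ΔT = 1.78 × 2.493 = 4.44 °C.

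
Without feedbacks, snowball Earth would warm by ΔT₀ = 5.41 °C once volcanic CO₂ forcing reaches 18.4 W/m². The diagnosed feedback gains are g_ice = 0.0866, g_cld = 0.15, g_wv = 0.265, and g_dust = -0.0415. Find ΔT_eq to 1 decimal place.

Total gain g = 0.0866 + 0.15 + 0.265 − 0.0415 = 0.4601.
Amplification A = 1/(1 − 0.4601) = 1.852.
ΔT = 5.41 × 1.852 = 10.0 °C.

10.0 °C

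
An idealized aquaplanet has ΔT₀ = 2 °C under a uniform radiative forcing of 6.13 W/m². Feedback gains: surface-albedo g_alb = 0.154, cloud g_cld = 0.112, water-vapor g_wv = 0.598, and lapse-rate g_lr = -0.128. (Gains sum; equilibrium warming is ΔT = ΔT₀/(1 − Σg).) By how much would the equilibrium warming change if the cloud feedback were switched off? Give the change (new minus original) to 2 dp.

-2.26 °C

Original: g = 0.736, ΔT = 2/(1−0.736) = 7.5758 °C.
Without cloud: g' = 0.624, ΔT' = 2/(1−0.624) = 5.3191 °C.
Change = 5.3191 − 7.5758 = -2.26 °C.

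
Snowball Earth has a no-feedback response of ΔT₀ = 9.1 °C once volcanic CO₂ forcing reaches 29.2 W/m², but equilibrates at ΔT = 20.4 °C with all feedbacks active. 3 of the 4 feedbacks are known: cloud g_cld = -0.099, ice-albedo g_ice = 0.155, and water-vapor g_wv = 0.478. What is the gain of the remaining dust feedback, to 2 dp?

Amplification A = ΔT/ΔT₀ = 20.4/9.1 = 2.242.
Total gain g = 1 − 1/A = 1 − 1/2.242 = 0.554.
Known gains sum to -0.099 + 0.155 + 0.478 = 0.534.
g_dust = 0.554 − 0.534 = 0.02.

0.02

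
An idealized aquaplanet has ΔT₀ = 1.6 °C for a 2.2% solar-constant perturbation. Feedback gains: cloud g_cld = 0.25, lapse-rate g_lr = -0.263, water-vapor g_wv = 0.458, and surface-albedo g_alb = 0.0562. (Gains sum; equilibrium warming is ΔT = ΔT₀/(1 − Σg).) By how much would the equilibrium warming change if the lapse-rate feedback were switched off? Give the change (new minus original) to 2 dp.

Original: g = 0.5012, ΔT = 1.6/(1−0.5012) = 3.2077 °C.
Without lapse-rate: g' = 0.7642, ΔT' = 1.6/(1−0.7642) = 6.7854 °C.
Change = 6.7854 − 3.2077 = 3.58 °C.

3.58 °C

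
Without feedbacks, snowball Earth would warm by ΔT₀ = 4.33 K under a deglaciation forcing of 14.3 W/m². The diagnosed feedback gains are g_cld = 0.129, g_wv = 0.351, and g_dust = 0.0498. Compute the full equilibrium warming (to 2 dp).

9.21 K

Total gain g = 0.129 + 0.351 + 0.0498 = 0.5298.
Amplification A = 1/(1 − 0.5298) = 2.127.
ΔT = 4.33 × 2.127 = 9.21 K.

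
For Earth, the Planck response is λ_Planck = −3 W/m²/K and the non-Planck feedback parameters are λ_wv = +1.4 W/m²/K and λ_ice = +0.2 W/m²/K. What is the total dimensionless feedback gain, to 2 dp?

0.53

Convert to gains: g_wv = 1.4/3 = 0.4667; g_ice = 0.2/3 = 0.06667.
Total gain g = 0.53337.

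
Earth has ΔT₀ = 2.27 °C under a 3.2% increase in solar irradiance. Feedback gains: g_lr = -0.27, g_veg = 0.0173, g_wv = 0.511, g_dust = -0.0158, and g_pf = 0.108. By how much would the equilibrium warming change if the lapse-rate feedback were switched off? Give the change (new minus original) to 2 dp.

Original: g = 0.3505, ΔT = 2.27/(1−0.3505) = 3.4950 °C.
Without lapse-rate: g' = 0.6205, ΔT' = 2.27/(1−0.6205) = 5.9816 °C.
Change = 5.9816 − 3.4950 = 2.49 °C.

2.49 °C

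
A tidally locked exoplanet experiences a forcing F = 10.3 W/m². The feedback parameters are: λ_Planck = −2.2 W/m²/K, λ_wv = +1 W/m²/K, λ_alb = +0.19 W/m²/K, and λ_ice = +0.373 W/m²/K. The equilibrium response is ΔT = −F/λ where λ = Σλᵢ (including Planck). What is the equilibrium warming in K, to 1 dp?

Net feedback parameter λ = (−2.2) + (+1) + (+0.19) + (+0.373) = -0.637 W/m²/K.
ΔT = −F/λ = −10.3/(-0.637) = 16.2 K.

16.2 K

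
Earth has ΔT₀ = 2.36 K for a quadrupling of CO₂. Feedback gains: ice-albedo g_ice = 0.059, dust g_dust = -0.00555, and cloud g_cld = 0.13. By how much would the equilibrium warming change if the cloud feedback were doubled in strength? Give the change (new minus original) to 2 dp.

0.55 K

Original: g = 0.18345, ΔT = 2.36/(1−0.18345) = 2.8902 K.
With doubled cloud: g' = 0.31345, ΔT' = 2.36/(1−0.31345) = 3.4375 K.
Change = 3.4375 − 2.8902 = 0.55 K.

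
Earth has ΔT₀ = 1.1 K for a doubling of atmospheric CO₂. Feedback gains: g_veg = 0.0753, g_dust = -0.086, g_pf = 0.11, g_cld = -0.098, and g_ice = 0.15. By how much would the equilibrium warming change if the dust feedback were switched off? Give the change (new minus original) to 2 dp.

Original: g = 0.1513, ΔT = 1.1/(1−0.1513) = 1.2961 K.
Without dust: g' = 0.2373, ΔT' = 1.1/(1−0.2373) = 1.4422 K.
Change = 1.4422 − 1.2961 = 0.15 K.

0.15 K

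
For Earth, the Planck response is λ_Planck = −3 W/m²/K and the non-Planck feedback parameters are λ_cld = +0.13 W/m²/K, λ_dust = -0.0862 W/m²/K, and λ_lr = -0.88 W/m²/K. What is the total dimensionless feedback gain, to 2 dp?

Convert to gains: g_cld = 0.13/3 = 0.04333; g_dust = -0.0862/3 = -0.02873; g_lr = -0.88/3 = -0.2933.
Total gain g = -0.2787.

-0.28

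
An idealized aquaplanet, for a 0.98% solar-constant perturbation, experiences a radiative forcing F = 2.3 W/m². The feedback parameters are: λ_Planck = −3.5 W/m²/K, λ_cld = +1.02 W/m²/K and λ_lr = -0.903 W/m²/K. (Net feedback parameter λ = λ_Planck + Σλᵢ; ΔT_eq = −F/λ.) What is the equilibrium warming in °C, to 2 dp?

Net feedback parameter λ = (−3.5) + (+1.02) + (-0.903) = -3.383 W/m²/K.
ΔT = −F/λ = −2.3/(-3.383) = 0.68 °C.

0.68 °C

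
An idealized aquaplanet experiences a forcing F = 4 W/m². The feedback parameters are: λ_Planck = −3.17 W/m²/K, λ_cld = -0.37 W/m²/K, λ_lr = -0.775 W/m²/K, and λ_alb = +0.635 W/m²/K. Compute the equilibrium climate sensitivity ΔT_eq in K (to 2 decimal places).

1.09 K

Net feedback parameter λ = (−3.17) + (-0.37) + (-0.775) + (+0.635) = -3.68 W/m²/K.
ΔT = −F/λ = −4/(-3.68) = 1.09 K.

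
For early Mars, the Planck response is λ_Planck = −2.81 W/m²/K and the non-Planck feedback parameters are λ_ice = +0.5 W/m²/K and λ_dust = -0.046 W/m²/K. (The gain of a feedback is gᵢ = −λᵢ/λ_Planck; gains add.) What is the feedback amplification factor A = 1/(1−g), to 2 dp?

Convert to gains: g_ice = 0.5/2.81 = 0.1779; g_dust = -0.046/2.81 = -0.01637.
Total gain g = 0.16153.
A = 1/(1 − 0.16153) = 1.19.

1.19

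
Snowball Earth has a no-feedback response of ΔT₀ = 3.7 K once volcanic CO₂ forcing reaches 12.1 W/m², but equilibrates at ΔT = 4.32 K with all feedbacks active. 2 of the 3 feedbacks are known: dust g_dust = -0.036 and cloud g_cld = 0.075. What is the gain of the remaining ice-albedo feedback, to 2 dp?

0.10

Amplification A = ΔT/ΔT₀ = 4.32/3.7 = 1.168.
Total gain g = 1 − 1/A = 1 − 1/1.168 = 0.1438.
Known gains sum to -0.036 + 0.075 = 0.039.
g_ice = 0.1438 − 0.039 = 0.10.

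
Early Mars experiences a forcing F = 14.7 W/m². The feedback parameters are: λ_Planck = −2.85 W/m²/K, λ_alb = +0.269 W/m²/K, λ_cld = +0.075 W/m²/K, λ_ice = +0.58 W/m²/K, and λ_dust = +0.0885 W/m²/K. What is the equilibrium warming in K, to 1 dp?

8.0 K

Net feedback parameter λ = (−2.85) + (+0.269) + (+0.075) + (+0.58) + (+0.0885) = -1.8375 W/m²/K.
ΔT = −F/λ = −14.7/(-1.8375) = 8.0 K.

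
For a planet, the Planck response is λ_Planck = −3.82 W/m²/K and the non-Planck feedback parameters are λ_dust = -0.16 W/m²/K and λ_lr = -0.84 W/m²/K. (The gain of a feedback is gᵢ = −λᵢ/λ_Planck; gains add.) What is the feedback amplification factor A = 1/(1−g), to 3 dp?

Convert to gains: g_dust = -0.16/3.82 = -0.04188; g_lr = -0.84/3.82 = -0.2199.
Total gain g = -0.26178.
A = 1/(1 + 0.26178) = 0.793.

0.793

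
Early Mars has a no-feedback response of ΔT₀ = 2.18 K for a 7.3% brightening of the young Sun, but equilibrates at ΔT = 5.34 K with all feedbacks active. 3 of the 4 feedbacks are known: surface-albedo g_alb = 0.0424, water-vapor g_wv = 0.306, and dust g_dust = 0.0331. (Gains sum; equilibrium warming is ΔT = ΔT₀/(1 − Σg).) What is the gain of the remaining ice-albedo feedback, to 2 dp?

Amplification A = ΔT/ΔT₀ = 5.34/2.18 = 2.45.
Total gain g = 1 − 1/A = 1 − 1/2.45 = 0.5918.
Known gains sum to 0.0424 + 0.306 + 0.0331 = 0.3815.
g_ice = 0.5918 − 0.3815 = 0.21.

0.21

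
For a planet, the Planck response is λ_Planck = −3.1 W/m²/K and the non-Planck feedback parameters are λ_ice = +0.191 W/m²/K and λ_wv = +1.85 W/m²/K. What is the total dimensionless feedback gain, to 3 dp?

0.658

Convert to gains: g_ice = 0.191/3.1 = 0.06161; g_wv = 1.85/3.1 = 0.5968.
Total gain g = 0.65841.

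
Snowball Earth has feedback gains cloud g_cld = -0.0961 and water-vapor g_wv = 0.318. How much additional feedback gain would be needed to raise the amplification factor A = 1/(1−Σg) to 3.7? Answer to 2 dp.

Current total gain = 0.2219.
Target gain for A = 3.7: g* = 1 − 1/3.7 = 0.7297.
Additional gain needed = 0.7297 − 0.2219 = 0.51.

0.51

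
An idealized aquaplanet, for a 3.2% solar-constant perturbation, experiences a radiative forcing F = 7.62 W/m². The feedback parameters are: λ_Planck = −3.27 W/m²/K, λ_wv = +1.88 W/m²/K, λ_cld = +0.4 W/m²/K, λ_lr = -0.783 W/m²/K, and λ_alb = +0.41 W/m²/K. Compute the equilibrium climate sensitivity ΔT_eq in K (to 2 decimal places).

Net feedback parameter λ = (−3.27) + (+1.88) + (+0.4) + (-0.783) + (+0.41) = -1.363 W/m²/K.
ΔT = −F/λ = −7.62/(-1.363) = 5.59 K.

5.59 K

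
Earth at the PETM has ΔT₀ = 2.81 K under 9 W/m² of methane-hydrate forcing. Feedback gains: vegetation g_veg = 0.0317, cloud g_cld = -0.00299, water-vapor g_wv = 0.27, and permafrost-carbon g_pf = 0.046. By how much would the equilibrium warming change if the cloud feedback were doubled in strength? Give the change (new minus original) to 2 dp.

Original: g = 0.34471, ΔT = 2.81/(1−0.34471) = 4.2882 K.
With doubled cloud: g' = 0.34172, ΔT' = 2.81/(1−0.34172) = 4.2687 K.
Change = 4.2687 − 4.2882 = -0.02 K.

-0.02 K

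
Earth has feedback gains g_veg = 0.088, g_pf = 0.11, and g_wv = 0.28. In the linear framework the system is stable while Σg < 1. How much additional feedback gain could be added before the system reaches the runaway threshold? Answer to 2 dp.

0.52

Current total gain = 0.088 + 0.11 + 0.28 = 0.478.
Margin to runaway = 1 − 0.478 = 0.52.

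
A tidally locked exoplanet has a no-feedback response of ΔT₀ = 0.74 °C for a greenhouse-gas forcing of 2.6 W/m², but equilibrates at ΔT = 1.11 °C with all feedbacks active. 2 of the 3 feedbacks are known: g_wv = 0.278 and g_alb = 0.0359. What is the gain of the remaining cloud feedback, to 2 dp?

Amplification A = ΔT/ΔT₀ = 1.11/0.74 = 1.5.
Total gain g = 1 − 1/A = 1 − 1/1.5 = 0.3333.
Known gains sum to 0.278 + 0.0359 = 0.3139.
g_cld = 0.3333 − 0.3139 = 0.02.

0.02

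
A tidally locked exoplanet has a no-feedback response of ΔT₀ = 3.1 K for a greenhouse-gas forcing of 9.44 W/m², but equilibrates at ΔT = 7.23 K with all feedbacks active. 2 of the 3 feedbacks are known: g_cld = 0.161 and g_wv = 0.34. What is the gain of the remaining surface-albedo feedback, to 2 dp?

0.07

Amplification A = ΔT/ΔT₀ = 7.23/3.1 = 2.332.
Total gain g = 1 − 1/A = 1 − 1/2.332 = 0.5712.
Known gains sum to 0.161 + 0.34 = 0.501.
g_alb = 0.5712 − 0.501 = 0.07.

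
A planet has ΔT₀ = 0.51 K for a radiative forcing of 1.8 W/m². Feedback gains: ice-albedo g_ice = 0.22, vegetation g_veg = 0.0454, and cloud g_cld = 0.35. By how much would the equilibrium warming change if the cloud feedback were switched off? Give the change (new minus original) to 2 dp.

Original: g = 0.6154, ΔT = 0.51/(1−0.6154) = 1.3261 K.
Without cloud: g' = 0.2654, ΔT' = 0.51/(1−0.2654) = 0.6943 K.
Change = 0.6943 − 1.3261 = -0.63 K.

-0.63 K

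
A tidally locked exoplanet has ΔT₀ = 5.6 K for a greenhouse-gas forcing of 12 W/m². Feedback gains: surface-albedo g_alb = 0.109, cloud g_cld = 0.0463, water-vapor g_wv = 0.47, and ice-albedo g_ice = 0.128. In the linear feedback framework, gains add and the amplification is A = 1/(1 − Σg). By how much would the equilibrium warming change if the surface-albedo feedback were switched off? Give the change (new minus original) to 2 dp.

Original: g = 0.7533, ΔT = 5.6/(1−0.7533) = 22.6996 K.
Without surface-albedo: g' = 0.6443, ΔT' = 5.6/(1−0.6443) = 15.7436 K.
Change = 15.7436 − 22.6996 = -6.96 K.

-6.96 K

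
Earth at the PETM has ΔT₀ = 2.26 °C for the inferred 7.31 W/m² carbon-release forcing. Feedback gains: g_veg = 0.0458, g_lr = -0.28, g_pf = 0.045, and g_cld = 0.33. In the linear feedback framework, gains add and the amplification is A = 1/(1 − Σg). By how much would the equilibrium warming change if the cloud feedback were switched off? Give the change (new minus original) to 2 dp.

Original: g = 0.1408, ΔT = 2.26/(1−0.1408) = 2.6304 °C.
Without cloud: g' = -0.1892, ΔT' = 2.26/(1+0.1892) = 1.9004 °C.
Change = 1.9004 − 2.6304 = -0.73 °C.

-0.73 °C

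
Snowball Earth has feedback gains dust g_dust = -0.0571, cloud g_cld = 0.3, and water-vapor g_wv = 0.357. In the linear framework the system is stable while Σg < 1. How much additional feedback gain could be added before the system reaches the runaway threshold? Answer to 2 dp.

0.40

Current total gain = -0.0571 + 0.3 + 0.357 = 0.5999.
Margin to runaway = 1 − 0.5999 = 0.40.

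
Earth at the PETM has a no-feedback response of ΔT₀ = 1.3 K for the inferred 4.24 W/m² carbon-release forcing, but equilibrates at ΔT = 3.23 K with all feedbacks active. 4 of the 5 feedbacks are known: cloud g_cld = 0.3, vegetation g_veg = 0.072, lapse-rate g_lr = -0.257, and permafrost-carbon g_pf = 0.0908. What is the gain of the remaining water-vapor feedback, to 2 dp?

0.39

Amplification A = ΔT/ΔT₀ = 3.23/1.3 = 2.485.
Total gain g = 1 − 1/A = 1 − 1/2.485 = 0.5976.
Known gains sum to 0.3 + 0.072 − 0.257 + 0.0908 = 0.2058.
g_wv = 0.5976 − 0.2058 = 0.39.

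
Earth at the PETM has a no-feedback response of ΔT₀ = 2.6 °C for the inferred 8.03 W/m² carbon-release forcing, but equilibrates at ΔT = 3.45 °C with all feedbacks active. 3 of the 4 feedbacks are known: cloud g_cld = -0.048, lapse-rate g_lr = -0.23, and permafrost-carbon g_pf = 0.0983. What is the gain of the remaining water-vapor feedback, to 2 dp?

0.43

Amplification A = ΔT/ΔT₀ = 3.45/2.6 = 1.327.
Total gain g = 1 − 1/A = 1 − 1/1.327 = 0.2464.
Known gains sum to -0.048 − 0.23 + 0.0983 = -0.1797.
g_wv = 0.2464 + 0.1797 = 0.43.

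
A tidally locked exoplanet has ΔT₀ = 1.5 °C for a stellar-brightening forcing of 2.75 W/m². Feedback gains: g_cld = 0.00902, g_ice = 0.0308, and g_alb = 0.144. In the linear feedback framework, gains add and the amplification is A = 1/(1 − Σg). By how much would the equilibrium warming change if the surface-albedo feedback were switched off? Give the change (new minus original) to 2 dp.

Original: g = 0.18382, ΔT = 1.5/(1−0.18382) = 1.8378 °C.
Without surface-albedo: g' = 0.03982, ΔT' = 1.5/(1−0.03982) = 1.5622 °C.
Change = 1.5622 − 1.8378 = -0.28 °C.

-0.28 °C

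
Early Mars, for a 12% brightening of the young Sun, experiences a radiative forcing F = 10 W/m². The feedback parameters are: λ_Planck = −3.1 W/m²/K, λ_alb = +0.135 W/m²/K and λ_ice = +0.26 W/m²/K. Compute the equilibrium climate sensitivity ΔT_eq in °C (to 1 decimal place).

3.7 °C

Net feedback parameter λ = (−3.1) + (+0.135) + (+0.26) = -2.705 W/m²/K.
ΔT = −F/λ = −10/(-2.705) = 3.7 °C.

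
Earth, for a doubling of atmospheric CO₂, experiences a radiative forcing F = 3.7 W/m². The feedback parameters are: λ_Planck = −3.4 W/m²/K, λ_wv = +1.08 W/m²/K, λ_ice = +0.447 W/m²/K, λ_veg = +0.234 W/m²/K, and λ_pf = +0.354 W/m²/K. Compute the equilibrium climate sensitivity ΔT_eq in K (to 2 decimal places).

Net feedback parameter λ = (−3.4) + (+1.08) + (+0.447) + (+0.234) + (+0.354) = -1.285 W/m²/K.
ΔT = −F/λ = −3.7/(-1.285) = 2.88 K.

2.88 K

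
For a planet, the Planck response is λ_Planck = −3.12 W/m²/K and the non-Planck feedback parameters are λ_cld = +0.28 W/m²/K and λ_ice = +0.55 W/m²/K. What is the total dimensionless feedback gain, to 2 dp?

Convert to gains: g_cld = 0.28/3.12 = 0.08974; g_ice = 0.55/3.12 = 0.1763.
Total gain g = 0.26604.

0.27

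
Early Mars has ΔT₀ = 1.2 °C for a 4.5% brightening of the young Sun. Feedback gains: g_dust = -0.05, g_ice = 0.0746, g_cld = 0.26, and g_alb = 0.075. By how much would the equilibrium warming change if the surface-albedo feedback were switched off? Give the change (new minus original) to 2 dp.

Original: g = 0.3596, ΔT = 1.2/(1−0.3596) = 1.8738 °C.
Without surface-albedo: g' = 0.2846, ΔT' = 1.2/(1−0.2846) = 1.6774 °C.
Change = 1.6774 − 1.8738 = -0.20 °C.

-0.20 °C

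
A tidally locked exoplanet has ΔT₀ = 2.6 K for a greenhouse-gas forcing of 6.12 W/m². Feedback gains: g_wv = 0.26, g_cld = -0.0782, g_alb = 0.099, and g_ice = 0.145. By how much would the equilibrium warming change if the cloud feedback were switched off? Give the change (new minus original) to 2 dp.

Original: g = 0.4258, ΔT = 2.6/(1−0.4258) = 4.5280 K.
Without cloud: g' = 0.504, ΔT' = 2.6/(1−0.504) = 5.2419 K.
Change = 5.2419 − 4.5280 = 0.71 K.

0.71 K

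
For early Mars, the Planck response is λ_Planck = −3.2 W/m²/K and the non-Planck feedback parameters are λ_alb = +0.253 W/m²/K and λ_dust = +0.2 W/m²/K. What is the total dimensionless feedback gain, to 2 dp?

Convert to gains: g_alb = 0.253/3.2 = 0.07906; g_dust = 0.2/3.2 = 0.0625.
Total gain g = 0.14156.

0.14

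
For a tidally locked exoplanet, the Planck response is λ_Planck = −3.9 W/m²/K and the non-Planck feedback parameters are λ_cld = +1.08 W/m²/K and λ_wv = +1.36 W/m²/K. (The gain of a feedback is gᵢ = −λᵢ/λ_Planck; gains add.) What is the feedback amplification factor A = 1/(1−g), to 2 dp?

2.67

Convert to gains: g_cld = 1.08/3.9 = 0.2769; g_wv = 1.36/3.9 = 0.3487.
Total gain g = 0.6256.
A = 1/(1 − 0.6256) = 2.67.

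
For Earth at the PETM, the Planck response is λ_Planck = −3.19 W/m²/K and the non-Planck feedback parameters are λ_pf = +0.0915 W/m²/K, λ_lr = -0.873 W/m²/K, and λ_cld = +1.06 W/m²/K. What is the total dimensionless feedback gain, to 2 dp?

Convert to gains: g_pf = 0.0915/3.19 = 0.02868; g_lr = -0.873/3.19 = -0.2737; g_cld = 1.06/3.19 = 0.3323.
Total gain g = 0.08728.

0.09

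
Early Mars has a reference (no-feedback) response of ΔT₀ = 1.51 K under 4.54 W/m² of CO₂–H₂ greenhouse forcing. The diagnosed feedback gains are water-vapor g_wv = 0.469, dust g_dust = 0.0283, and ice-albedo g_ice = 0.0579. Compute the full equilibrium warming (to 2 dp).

Total gain g = 0.469 + 0.0283 + 0.0579 = 0.5552.
Amplification A = 1/(1 − 0.5552) = 2.248.
ΔT = 1.51 × 2.248 = 3.39 K.

3.39 K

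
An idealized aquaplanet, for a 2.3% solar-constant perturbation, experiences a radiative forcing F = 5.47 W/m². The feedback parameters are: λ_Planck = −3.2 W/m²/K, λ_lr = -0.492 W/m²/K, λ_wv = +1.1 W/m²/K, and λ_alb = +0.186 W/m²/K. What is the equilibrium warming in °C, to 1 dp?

Net feedback parameter λ = (−3.2) + (-0.492) + (+1.1) + (+0.186) = -2.406 W/m²/K.
ΔT = −F/λ = −5.47/(-2.406) = 2.3 °C.

2.3 °C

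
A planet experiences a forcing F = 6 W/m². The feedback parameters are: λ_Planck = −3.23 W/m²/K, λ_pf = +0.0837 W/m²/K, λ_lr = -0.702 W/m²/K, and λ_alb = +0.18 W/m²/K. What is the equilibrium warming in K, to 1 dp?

1.6 K

Net feedback parameter λ = (−3.23) + (+0.0837) + (-0.702) + (+0.18) = -3.6683 W/m²/K.
ΔT = −F/λ = −6/(-3.6683) = 1.6 K.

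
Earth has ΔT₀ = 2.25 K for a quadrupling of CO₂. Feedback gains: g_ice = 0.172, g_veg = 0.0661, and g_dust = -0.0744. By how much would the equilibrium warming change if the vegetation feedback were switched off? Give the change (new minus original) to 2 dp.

Original: g = 0.1637, ΔT = 2.25/(1−0.1637) = 2.6904 K.
Without vegetation: g' = 0.0976, ΔT' = 2.25/(1−0.0976) = 2.4934 K.
Change = 2.4934 − 2.6904 = -0.20 K.

-0.20 K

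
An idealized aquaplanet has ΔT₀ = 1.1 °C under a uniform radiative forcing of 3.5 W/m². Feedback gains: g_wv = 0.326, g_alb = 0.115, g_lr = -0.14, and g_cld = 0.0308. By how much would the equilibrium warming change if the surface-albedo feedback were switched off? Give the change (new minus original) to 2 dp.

Original: g = 0.3318, ΔT = 1.1/(1−0.3318) = 1.6462 °C.
Without surface-albedo: g' = 0.2168, ΔT' = 1.1/(1−0.2168) = 1.4045 °C.
Change = 1.4045 − 1.6462 = -0.24 °C.

-0.24 °C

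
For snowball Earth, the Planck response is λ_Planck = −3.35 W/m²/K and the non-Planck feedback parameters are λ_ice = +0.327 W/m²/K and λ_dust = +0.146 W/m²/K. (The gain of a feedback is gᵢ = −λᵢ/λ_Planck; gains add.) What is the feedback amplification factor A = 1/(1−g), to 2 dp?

1.16

Convert to gains: g_ice = 0.327/3.35 = 0.09761; g_dust = 0.146/3.35 = 0.04358.
Total gain g = 0.14119.
A = 1/(1 − 0.14119) = 1.16.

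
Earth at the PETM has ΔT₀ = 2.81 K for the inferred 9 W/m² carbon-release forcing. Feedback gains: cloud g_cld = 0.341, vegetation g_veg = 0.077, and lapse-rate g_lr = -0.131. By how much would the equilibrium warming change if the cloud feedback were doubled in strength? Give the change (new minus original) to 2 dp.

3.61 K

Original: g = 0.287, ΔT = 2.81/(1−0.287) = 3.9411 K.
With doubled cloud: g' = 0.628, ΔT' = 2.81/(1−0.628) = 7.5538 K.
Change = 7.5538 − 3.9411 = 3.61 K.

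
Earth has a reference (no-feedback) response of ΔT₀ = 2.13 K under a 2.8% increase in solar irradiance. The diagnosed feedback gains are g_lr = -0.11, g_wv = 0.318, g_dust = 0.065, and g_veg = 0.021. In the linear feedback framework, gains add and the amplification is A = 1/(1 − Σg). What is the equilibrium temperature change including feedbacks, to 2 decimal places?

3.02 K

Total gain g = -0.11 + 0.318 + 0.065 + 0.021 = 0.294.
Amplification A = 1/(1 − 0.294) = 1.416.
ΔT = 2.13 × 1.416 = 3.02 K.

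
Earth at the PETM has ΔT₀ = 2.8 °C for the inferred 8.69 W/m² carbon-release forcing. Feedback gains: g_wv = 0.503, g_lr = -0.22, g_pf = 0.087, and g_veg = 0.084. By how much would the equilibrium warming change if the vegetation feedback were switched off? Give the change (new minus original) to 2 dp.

Original: g = 0.454, ΔT = 2.8/(1−0.454) = 5.1282 °C.
Without vegetation: g' = 0.37, ΔT' = 2.8/(1−0.37) = 4.4444 °C.
Change = 4.4444 − 5.1282 = -0.68 °C.

-0.68 °C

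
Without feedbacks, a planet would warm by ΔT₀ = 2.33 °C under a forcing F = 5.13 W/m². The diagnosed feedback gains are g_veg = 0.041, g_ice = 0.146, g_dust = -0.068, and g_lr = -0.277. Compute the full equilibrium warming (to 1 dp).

2.0 °C

Total gain g = 0.041 + 0.146 − 0.068 − 0.277 = -0.158.
Amplification A = 1/(1 + 0.158) = 0.8636.
ΔT = 2.33 × 0.8636 = 2.0 °C.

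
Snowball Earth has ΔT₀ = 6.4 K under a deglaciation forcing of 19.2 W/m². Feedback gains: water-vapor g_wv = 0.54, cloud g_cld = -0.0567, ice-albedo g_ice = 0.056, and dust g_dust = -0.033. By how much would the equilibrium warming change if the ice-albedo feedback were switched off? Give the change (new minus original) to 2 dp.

Original: g = 0.5063, ΔT = 6.4/(1−0.5063) = 12.9633 K.
Without ice-albedo: g' = 0.4503, ΔT' = 6.4/(1−0.4503) = 11.6427 K.
Change = 11.6427 − 12.9633 = -1.32 K.

-1.32 K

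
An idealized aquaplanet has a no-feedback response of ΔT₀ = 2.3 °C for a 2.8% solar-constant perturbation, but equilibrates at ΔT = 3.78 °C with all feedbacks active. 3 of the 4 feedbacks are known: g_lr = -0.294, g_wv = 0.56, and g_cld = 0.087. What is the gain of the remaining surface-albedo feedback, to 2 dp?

0.04

Amplification A = ΔT/ΔT₀ = 3.78/2.3 = 1.643.
Total gain g = 1 − 1/A = 1 − 1/1.643 = 0.3914.
Known gains sum to -0.294 + 0.56 + 0.087 = 0.353.
g_alb = 0.3914 − 0.353 = 0.04.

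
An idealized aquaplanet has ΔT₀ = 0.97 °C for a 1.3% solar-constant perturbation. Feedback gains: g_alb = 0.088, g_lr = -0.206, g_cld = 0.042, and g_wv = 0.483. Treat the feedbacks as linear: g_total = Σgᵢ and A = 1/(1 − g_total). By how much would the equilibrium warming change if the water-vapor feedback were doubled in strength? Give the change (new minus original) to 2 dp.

Original: g = 0.407, ΔT = 0.97/(1−0.407) = 1.6358 °C.
With doubled water-vapor: g' = 0.89, ΔT' = 0.97/(1−0.89) = 8.8182 °C.
Change = 8.8182 − 1.6358 = 7.18 °C.

7.18 °C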